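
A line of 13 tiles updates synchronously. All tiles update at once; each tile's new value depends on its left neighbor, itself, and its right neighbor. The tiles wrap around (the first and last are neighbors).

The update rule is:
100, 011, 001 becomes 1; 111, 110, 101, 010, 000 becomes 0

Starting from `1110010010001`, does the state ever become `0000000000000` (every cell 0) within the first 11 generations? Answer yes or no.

no

0001101101011
1011001000010
0010110100100
0100100011010
1011010110001
0010000101011
1101001000010
1000110100100
0101100011011
0001010110010
0010000101101
generation 11 is 0010000101101, still not uniform 0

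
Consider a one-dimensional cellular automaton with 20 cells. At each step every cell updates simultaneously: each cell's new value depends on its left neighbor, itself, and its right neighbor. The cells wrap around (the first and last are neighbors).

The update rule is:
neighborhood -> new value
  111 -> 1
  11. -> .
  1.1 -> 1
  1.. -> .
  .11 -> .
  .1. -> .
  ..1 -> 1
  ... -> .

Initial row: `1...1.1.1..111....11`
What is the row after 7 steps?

...1.1.1..1.1....1.1
..1.1.1..1.1....1.1.
.1.1.1..1.1....1.1..
1.1.1..1.1....1.1...
.1.1..1.1....1.1...1
1.1..1.1....1.1...1.
.1..1.1....1.1...1.1

.1..1.1....1.1...1.1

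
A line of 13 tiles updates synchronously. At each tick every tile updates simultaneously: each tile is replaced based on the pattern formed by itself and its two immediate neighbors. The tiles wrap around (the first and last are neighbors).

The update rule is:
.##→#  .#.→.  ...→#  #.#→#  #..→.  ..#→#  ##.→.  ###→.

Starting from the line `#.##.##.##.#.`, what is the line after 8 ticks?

##.#.#.##.##.

tick 1: .##.##.##.#.#
tick 2: ##.##.##.#.#.
tick 3: #.##.##.#.#.#
tick 4: .##.##.#.#.##
tick 5: ##.##.#.#.##.
tick 6: #.##.#.#.##.#
tick 7: .##.#.#.##.##
tick 8: ##.#.#.##.##.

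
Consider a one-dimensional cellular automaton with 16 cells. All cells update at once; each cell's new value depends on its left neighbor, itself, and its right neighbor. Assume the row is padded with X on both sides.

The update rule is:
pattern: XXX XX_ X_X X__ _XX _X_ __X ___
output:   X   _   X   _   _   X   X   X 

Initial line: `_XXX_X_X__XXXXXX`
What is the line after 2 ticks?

X_X_XXXX_X_XXXXX
_XXX_XX_XXX_XXXX

_XXX_XX_XXX_XXXX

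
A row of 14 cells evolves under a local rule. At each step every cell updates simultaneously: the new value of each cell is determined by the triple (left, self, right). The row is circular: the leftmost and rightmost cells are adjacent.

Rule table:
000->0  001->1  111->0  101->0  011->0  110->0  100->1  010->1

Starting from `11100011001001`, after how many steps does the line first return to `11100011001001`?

step 1: 00010100111110
step 2: 00110111000001
step 3: 11000000100011
step 4: 00100001110100
step 5: 01110010000110
step 6: 10001111001001
step 7: 01010000111110
step 8: 11011001000001
step 9: 00000111100010
step 10: 00001000010111
step 11: 10011100110000
step 12: 11100011001001

12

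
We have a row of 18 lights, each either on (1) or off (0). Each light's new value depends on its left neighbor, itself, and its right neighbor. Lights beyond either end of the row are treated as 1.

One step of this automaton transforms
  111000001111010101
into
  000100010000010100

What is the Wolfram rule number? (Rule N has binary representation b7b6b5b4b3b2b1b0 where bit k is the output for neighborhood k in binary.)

position 0: 111 → 0  (bit 7 = 0)
position 2: 110 → 0  (bit 6 = 0)
position 12: 101 → 0  (bit 5 = 0)
position 3: 100 → 1  (bit 4 = 1)
position 8: 011 → 0  (bit 3 = 0)
position 13: 010 → 1  (bit 2 = 1)
position 7: 001 → 1  (bit 1 = 1)
position 4: 000 → 0  (bit 0 = 0)
bits b7..b0 = 00010110 = 22

22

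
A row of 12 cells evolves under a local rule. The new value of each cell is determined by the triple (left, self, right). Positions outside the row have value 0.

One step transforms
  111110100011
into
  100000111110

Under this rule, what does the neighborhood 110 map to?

At position 4 the neighborhood is 110; the next row has 0 there.

0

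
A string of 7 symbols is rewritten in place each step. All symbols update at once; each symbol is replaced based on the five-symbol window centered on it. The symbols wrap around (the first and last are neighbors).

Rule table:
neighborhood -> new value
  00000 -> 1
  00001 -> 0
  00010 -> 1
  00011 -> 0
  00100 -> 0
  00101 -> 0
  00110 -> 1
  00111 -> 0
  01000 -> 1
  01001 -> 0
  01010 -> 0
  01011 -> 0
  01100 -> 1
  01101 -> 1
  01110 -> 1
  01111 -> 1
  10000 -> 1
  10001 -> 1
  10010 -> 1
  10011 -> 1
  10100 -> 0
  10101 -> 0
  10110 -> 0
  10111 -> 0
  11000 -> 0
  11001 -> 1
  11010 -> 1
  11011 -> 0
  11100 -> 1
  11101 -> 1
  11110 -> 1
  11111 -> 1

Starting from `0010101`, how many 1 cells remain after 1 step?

1

step 1: 0100000
count of 1: 1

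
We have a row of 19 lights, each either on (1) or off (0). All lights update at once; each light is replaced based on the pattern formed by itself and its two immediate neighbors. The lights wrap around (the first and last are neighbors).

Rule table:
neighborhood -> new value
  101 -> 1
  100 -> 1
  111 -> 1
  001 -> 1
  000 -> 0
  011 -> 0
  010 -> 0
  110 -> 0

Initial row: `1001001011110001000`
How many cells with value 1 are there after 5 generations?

11

0110110101101010101
1001001010010101010
0110110101101010101  (repeats generation 1; period 2)
generation 5: 0110110101101010101
count of 1: 11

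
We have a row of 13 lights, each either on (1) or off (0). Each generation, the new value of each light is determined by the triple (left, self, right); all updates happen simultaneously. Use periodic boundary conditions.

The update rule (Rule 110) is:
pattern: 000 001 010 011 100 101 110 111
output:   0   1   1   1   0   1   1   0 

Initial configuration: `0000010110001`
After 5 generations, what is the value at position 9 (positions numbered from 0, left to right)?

0000111110011
0001100010111
0011100111101
0110101100111
1111111101101
position 9 holds 1

1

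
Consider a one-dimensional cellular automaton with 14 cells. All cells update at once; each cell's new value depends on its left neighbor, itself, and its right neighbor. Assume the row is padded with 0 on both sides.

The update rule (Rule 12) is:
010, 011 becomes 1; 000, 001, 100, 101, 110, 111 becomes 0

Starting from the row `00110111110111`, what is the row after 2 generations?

00100100000100

00100100000100
00100100000100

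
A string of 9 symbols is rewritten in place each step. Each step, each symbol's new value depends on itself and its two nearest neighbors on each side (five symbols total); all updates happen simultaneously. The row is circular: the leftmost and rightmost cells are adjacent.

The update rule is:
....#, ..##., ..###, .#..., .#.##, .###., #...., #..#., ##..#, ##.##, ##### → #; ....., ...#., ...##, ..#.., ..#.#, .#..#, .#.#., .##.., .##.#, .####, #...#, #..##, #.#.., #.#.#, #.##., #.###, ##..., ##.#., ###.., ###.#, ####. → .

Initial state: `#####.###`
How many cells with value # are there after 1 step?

5

step 1: ###..#..#
count of #: 5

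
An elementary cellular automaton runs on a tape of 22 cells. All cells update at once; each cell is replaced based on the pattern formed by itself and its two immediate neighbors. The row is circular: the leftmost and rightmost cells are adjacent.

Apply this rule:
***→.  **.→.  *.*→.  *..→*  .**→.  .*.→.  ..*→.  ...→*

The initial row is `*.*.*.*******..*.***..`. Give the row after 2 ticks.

************..*****..*

.............*......*.
************..*****..*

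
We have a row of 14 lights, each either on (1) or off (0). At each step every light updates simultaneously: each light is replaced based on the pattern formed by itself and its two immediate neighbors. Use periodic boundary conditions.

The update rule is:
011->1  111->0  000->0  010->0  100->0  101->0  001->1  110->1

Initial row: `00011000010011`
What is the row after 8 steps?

00111000100111
01101001001101
01100010011100
11100100110100
10101001110001
10000011010011
10000111000110
00001101001110

00001101001110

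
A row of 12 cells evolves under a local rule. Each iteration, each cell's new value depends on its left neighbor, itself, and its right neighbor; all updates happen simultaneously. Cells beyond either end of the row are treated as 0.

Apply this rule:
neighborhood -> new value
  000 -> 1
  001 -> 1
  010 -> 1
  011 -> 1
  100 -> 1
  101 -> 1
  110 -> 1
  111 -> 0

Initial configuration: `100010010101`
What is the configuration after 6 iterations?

100000000001

111111111111
100000000001
111111111111  (repeats iteration 1; period 2)
iteration 6: 100000000001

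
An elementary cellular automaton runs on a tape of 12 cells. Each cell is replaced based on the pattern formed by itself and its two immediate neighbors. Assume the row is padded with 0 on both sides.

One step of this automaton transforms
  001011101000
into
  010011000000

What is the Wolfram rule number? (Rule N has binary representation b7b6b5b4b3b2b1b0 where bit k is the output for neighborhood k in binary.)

position 5: 111 → 1  (bit 7 = 1)
position 6: 110 → 0  (bit 6 = 0)
position 3: 101 → 0  (bit 5 = 0)
position 9: 100 → 0  (bit 4 = 0)
position 4: 011 → 1  (bit 3 = 1)
position 2: 010 → 0  (bit 2 = 0)
position 1: 001 → 1  (bit 1 = 1)
position 0: 000 → 0  (bit 0 = 0)
bits b7..b0 = 10001010 = 138

138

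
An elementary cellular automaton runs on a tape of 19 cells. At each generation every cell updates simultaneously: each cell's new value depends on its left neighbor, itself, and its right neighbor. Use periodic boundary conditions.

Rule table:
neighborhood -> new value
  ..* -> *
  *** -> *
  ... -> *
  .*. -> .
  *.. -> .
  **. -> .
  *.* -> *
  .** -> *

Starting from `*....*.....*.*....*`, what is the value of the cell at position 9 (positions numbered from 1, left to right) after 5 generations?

..***..****.*..****
.***..****.*..****.
***..****.*..****..
**..****.*..****..*
*..****.*..****..**
position 9 holds *

*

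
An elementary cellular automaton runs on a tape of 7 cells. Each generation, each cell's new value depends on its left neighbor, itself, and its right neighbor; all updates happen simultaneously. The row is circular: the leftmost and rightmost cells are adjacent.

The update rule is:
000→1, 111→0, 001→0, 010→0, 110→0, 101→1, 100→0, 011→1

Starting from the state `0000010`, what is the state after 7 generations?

1001001

1111000
1000010
0011001
0010000
1000111
0010100
1001001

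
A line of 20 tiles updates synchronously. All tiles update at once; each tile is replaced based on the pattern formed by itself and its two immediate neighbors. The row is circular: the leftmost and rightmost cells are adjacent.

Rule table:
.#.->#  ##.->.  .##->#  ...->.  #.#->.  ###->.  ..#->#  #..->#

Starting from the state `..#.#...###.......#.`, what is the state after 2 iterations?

.##.##.##..#.....###
.#..#..#.####...##..

.#..#..#.####...##..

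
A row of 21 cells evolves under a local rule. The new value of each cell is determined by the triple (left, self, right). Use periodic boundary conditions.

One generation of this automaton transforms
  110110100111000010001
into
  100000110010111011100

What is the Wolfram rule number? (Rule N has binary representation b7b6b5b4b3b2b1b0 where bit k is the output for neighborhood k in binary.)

position 0: 111 → 1  (bit 7 = 1)
position 1: 110 → 0  (bit 6 = 0)
position 2: 101 → 0  (bit 5 = 0)
position 7: 100 → 1  (bit 4 = 1)
position 3: 011 → 0  (bit 3 = 0)
position 6: 010 → 1  (bit 2 = 1)
position 8: 001 → 0  (bit 1 = 0)
position 13: 000 → 1  (bit 0 = 1)
bits b7..b0 = 10010101 = 149

149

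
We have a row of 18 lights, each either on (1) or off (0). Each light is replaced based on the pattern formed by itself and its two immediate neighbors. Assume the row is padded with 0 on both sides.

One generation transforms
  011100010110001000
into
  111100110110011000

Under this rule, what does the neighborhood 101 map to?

0

At position 8 the neighborhood is 101; the next row has 0 there.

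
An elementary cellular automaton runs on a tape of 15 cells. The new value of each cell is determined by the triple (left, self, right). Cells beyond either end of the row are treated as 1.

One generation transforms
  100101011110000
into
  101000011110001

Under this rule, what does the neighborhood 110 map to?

At position 0 the neighborhood is 110; the next row has 1 there.

1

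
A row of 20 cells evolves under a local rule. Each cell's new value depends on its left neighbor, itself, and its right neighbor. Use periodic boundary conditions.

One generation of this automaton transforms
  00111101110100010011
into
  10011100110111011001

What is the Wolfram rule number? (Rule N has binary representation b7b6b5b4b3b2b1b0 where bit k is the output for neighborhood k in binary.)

213

position 3: 111 → 1  (bit 7 = 1)
position 5: 110 → 1  (bit 6 = 1)
position 6: 101 → 0  (bit 5 = 0)
position 0: 100 → 1  (bit 4 = 1)
position 2: 011 → 0  (bit 3 = 0)
position 11: 010 → 1  (bit 2 = 1)
position 1: 001 → 0  (bit 1 = 0)
position 13: 000 → 1  (bit 0 = 1)
bits b7..b0 = 11010101 = 213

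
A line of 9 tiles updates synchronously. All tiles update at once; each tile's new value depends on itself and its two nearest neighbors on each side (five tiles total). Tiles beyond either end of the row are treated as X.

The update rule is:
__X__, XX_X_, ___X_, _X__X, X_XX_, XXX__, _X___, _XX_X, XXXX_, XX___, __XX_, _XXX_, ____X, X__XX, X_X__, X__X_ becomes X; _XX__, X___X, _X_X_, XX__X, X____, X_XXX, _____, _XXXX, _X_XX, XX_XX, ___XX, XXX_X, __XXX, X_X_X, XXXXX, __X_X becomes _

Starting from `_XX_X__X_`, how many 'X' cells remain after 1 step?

_XXXXXX__
count of X: 6

6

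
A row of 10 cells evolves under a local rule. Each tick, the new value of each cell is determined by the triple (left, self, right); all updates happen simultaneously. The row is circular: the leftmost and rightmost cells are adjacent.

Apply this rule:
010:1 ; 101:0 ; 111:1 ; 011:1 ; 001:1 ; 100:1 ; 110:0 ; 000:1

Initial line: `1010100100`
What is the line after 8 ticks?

1010111111
0010111111
1110111110
1100111100
1011111011
0011110011
1111101110
1111001100

1111001100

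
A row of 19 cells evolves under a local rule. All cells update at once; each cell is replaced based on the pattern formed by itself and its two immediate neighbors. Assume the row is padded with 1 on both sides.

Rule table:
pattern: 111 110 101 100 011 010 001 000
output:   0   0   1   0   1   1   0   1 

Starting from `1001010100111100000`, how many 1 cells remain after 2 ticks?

7

0001111100100001110
0101000000101101001
count of 1: 7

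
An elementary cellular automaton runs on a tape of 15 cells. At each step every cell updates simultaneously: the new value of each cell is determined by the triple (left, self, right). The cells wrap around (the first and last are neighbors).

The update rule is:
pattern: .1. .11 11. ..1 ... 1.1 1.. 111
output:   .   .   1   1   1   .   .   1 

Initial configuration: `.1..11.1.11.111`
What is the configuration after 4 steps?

...1.1....1..11
.11....111..1.1
..1.111.11.1...
11...11..1...11

11...11..1...11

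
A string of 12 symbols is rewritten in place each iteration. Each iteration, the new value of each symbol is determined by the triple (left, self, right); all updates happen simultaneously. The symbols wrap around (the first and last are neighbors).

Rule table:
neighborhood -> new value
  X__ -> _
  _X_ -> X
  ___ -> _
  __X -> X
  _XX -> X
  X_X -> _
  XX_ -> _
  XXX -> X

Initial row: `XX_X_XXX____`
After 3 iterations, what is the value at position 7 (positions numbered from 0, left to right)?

iteration 1: X__X_XX____X
iteration 2: __XX_X____XX
iteration 3: _XX__X___XX_
position 7 holds _

_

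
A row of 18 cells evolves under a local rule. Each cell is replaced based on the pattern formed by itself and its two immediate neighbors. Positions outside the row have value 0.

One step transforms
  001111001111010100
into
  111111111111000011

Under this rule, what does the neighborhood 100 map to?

1

At position 6 the neighborhood is 100; the next row has 1 there.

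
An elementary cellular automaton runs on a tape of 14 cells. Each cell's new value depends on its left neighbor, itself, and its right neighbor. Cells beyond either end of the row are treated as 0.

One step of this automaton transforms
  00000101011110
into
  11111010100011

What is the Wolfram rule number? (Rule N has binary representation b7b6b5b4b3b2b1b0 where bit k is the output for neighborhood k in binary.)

115

position 10: 111 → 0  (bit 7 = 0)
position 12: 110 → 1  (bit 6 = 1)
position 6: 101 → 1  (bit 5 = 1)
position 13: 100 → 1  (bit 4 = 1)
position 9: 011 → 0  (bit 3 = 0)
position 5: 010 → 0  (bit 2 = 0)
position 4: 001 → 1  (bit 1 = 1)
position 0: 000 → 1  (bit 0 = 1)
bits b7..b0 = 01110011 = 115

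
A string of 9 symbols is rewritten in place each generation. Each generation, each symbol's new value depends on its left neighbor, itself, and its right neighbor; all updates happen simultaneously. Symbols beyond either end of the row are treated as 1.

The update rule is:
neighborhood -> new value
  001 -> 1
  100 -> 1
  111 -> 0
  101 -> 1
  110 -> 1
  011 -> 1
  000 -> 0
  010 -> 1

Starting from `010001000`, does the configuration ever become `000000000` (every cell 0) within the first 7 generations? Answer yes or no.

111011101
001110111
111011100
001110111  (repeats generation 2; period 2)
generation 7: 111011100
generation 7 is 111011100, still not uniform 0

no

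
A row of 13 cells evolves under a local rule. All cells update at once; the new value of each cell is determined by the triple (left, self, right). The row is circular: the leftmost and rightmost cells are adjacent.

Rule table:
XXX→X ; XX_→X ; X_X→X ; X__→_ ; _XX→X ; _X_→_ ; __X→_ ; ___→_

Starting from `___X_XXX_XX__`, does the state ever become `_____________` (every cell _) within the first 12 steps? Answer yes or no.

step 1: ____XXXXXXX__
step 2: ____XXXXXXX__  (fixed point — unchanged through step 12)
step 12 is ____XXXXXXX__, still not uniform _

no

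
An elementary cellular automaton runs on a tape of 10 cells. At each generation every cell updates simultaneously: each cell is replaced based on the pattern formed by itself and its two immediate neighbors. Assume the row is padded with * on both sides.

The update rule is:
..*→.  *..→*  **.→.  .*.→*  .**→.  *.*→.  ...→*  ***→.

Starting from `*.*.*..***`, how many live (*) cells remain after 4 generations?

5

generation 1: ..*.**....
generation 2: *.*...***.
generation 3: ..***.....
generation 4: *....****.
count of *: 5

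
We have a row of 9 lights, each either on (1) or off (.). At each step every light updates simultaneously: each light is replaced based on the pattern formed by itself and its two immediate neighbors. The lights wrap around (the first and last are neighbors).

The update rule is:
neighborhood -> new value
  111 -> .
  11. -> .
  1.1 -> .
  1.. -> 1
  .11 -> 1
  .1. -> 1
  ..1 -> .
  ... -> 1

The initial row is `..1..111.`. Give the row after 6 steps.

step 1: 1.11.1..1
step 2: ..1..11.1
step 3: 1.11.1..1  (repeats step 1; period 2)
step 6: ..1..11.1

..1..11.1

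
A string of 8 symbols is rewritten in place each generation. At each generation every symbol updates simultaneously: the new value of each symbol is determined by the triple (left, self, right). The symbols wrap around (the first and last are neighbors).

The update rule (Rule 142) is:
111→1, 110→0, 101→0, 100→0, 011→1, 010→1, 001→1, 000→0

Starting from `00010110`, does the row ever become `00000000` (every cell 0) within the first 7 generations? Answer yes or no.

generation 1: 00110100
generation 2: 01100100
generation 3: 11001100
generation 4: 10011001
generation 5: 00110011
generation 6: 01100110
generation 7: 11001100
generation 7 is 11001100, still not uniform 0

no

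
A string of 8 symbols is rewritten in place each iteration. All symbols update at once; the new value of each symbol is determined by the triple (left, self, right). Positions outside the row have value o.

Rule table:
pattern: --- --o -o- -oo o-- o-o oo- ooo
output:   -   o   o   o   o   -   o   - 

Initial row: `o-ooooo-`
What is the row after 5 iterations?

o-oo-oo-

o-o---o-
o-oo-oo-
o-oo-oo-  (fixed point — unchanged through iteration 5)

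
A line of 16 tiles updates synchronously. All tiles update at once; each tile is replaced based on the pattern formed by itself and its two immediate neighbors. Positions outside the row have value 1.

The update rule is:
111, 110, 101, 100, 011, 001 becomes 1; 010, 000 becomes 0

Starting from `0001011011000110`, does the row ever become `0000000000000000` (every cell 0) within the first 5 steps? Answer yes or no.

no

step 1: 1010111111101111
step 2: 1101111111111111
step 3: 1111111111111111
step 4: 1111111111111111  (fixed point — unchanged through step 5)
step 5 is 1111111111111111, still not uniform 0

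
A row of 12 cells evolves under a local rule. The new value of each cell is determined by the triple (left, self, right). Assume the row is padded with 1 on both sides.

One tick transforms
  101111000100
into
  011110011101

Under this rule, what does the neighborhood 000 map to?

At position 7 the neighborhood is 000; the next row has 1 there.

1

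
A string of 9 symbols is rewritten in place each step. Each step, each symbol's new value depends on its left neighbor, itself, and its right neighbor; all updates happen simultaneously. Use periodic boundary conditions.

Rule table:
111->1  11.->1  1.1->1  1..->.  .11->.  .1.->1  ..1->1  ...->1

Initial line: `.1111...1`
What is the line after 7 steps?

1.111.111
11.111.11
111.111.1
1111.111.
.1111.111
1.1111.11
11.1111.1

11.1111.1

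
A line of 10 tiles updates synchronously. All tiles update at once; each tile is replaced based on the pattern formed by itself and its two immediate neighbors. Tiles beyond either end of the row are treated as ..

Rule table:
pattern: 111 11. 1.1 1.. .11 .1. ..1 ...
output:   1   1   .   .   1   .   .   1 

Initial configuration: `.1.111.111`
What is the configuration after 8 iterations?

...111.111
11.111.111
11.111.111  (fixed point — unchanged through iteration 8)

11.111.111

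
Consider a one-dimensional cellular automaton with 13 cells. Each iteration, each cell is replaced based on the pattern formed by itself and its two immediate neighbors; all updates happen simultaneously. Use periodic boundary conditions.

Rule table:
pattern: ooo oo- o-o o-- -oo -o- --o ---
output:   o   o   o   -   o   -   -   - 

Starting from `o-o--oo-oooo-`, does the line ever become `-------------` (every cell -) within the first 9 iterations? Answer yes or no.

-o---oooooooo
o----oooooooo
o----oooooooo  (fixed point — unchanged through iteration 9)
iteration 9 is o----oooooooo, still not uniform -

no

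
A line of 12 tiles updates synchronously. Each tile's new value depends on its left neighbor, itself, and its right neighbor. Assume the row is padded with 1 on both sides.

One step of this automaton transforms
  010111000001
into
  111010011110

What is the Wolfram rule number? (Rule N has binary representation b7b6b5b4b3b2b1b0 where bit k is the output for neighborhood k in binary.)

position 4: 111 → 1  (bit 7 = 1)
position 5: 110 → 0  (bit 6 = 0)
position 0: 101 → 1  (bit 5 = 1)
position 6: 100 → 0  (bit 4 = 0)
position 3: 011 → 0  (bit 3 = 0)
position 1: 010 → 1  (bit 2 = 1)
position 10: 001 → 1  (bit 1 = 1)
position 7: 000 → 1  (bit 0 = 1)
bits b7..b0 = 10100111 = 167

167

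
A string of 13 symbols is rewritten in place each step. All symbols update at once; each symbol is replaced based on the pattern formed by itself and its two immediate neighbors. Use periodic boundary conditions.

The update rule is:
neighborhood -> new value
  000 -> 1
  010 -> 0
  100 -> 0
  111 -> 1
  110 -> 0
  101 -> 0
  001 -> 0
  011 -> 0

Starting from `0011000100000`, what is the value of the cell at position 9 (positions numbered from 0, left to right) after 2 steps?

0

1000010001111
0011000100111
position 9 holds 0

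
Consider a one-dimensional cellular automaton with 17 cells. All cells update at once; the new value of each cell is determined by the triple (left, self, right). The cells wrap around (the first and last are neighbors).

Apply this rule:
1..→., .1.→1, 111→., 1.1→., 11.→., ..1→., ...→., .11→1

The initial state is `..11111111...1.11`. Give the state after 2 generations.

..1..........1.1.

generation 1: ..1..........1.1.
generation 2: ..1..........1.1.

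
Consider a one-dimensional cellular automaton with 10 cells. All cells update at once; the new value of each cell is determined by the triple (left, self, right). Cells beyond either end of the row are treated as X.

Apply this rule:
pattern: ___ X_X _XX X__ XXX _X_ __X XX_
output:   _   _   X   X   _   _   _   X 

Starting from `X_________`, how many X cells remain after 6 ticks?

tick 1: XX________
tick 2: _XX_______
tick 3: _XXX______
tick 4: _X_XX_____
tick 5: ___XXX____
tick 6: X__X_XX___
count of X: 4

4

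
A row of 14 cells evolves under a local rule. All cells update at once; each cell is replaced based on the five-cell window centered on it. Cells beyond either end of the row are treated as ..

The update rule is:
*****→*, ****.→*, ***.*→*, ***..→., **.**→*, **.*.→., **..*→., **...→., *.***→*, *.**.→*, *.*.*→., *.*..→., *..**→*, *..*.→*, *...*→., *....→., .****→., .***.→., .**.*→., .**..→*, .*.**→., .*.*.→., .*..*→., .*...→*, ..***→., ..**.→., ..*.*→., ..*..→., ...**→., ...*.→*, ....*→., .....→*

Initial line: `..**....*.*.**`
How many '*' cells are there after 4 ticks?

...*...*....**
*.*.*.*.*....*
.........*..*.
*******.*..*.*
count of *: 10

10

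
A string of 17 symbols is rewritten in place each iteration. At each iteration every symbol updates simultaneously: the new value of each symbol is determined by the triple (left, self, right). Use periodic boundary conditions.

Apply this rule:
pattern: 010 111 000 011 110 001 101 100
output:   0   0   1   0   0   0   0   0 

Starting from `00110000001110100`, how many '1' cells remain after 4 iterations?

7

10000111100000001
00110000001111100
10000111100000001  (repeats iteration 1; period 2)
iteration 4: 00110000001111100
count of 1: 7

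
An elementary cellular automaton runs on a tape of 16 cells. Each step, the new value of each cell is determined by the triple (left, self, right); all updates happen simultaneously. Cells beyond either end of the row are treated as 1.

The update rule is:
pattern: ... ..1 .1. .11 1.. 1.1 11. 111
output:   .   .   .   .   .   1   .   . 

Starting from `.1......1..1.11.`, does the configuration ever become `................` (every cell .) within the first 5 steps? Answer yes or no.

yes

1...........1..1
................
all cells are . at step 2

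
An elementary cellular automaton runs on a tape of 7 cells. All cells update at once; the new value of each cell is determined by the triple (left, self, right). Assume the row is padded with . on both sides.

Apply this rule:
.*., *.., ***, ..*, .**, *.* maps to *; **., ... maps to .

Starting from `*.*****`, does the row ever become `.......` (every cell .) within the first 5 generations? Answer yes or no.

no

******.
*****.*
****.**
***.**.
**.**.*
generation 5 is **.**.*, still not uniform .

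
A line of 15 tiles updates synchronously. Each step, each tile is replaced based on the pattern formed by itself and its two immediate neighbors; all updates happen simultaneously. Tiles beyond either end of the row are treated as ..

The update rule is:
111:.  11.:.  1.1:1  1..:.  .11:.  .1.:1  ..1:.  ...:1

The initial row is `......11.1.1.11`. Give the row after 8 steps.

11111...11111..
......1.......1
11111.1.11111.1
.....111.....11
1111.....111...
.....111.....11  (repeats step 4; period 2)
step 8: .....111.....11

.....111.....11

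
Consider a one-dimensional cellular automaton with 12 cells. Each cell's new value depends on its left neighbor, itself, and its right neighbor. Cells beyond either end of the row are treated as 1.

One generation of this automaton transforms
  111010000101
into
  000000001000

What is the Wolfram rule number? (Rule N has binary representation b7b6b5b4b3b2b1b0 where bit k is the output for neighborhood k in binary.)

2

position 0: 111 → 0  (bit 7 = 0)
position 2: 110 → 0  (bit 6 = 0)
position 3: 101 → 0  (bit 5 = 0)
position 5: 100 → 0  (bit 4 = 0)
position 11: 011 → 0  (bit 3 = 0)
position 4: 010 → 0  (bit 2 = 0)
position 8: 001 → 1  (bit 1 = 1)
position 6: 000 → 0  (bit 0 = 0)
bits b7..b0 = 00000010 = 2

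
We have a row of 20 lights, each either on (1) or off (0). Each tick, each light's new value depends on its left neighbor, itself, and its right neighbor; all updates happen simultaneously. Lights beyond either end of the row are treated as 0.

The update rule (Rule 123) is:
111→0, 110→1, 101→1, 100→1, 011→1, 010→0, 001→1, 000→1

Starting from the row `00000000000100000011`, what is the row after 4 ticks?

11111111111011111111
10000000001110000001
01111111111011111110
11000000001110000011

11000000001110000011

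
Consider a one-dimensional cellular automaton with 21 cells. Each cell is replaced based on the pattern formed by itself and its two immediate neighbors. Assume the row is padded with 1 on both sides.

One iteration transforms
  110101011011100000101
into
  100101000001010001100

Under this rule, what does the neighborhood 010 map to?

1

At position 3 the neighborhood is 010; the next row has 1 there.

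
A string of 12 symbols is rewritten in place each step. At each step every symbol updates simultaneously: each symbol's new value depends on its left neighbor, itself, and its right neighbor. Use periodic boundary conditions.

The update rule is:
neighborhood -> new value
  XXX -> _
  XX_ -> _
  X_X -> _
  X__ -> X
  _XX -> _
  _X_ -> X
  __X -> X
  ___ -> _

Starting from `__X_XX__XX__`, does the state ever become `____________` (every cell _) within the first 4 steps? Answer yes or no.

step 1: _XX___XX__X_
step 2: X__X_X__XXXX
step 3: _XXX_XXX____
step 4: X_______X___
step 4 is X_______X___, still not uniform _

no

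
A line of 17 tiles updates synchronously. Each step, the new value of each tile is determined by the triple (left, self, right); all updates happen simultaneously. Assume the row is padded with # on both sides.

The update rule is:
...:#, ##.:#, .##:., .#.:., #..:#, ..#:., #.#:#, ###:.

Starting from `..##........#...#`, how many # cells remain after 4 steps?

5

#..########..##..
##........##..##.
.########..##..##
#.......##..##...
count of #: 5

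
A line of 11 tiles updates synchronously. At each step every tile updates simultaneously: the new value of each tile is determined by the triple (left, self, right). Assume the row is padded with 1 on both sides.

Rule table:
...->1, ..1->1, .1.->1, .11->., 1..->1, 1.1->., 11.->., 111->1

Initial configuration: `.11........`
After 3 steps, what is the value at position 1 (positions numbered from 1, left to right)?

...11111111
111.1111111
11...111111
position 1 holds 1

1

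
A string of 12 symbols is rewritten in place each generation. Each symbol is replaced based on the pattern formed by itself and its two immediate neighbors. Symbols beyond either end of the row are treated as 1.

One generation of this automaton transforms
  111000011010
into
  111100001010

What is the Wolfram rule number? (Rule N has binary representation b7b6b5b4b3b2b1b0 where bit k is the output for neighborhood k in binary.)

212

position 0: 111 → 1  (bit 7 = 1)
position 2: 110 → 1  (bit 6 = 1)
position 9: 101 → 0  (bit 5 = 0)
position 3: 100 → 1  (bit 4 = 1)
position 7: 011 → 0  (bit 3 = 0)
position 10: 010 → 1  (bit 2 = 1)
position 6: 001 → 0  (bit 1 = 0)
position 4: 000 → 0  (bit 0 = 0)
bits b7..b0 = 11010100 = 212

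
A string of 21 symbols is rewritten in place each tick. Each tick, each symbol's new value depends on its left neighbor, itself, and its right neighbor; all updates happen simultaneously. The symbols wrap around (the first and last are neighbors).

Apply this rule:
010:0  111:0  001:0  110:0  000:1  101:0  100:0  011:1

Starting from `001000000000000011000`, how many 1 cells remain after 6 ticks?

5

100011111111111010011
001010000000000000010
100000111111111111000
001110100000000000010
101000001111111111000
000011101000000000010
count of 1: 5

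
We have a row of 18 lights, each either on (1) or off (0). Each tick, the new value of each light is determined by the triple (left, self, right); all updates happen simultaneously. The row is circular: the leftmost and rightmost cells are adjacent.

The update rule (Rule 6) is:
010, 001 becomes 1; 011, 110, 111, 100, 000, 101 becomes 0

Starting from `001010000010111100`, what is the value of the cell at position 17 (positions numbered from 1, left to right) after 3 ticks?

0

011010000110000000
100010001000000000
100110011000000001
position 17 holds 0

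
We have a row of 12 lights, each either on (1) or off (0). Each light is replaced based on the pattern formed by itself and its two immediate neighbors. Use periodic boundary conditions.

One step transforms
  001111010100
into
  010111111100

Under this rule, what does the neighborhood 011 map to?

At position 2 the neighborhood is 011; the next row has 0 there.

0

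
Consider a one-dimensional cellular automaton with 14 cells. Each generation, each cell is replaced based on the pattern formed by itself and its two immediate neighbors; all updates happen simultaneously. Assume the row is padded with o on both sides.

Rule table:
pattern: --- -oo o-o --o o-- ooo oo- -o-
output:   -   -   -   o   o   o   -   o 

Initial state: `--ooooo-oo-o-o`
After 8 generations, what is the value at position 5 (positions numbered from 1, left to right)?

-

generation 1: oo-ooo-----o--
generation 2: o---o-o---oooo
generation 3: -o-oo-oo-o-ooo
generation 4: -o-------o--oo
generation 5: -oo-----oooo-o
generation 6: ---o---o-oo---
generation 7: o-ooo-oo---o-o
generation 8: ---o----o-oo--
position 5 holds -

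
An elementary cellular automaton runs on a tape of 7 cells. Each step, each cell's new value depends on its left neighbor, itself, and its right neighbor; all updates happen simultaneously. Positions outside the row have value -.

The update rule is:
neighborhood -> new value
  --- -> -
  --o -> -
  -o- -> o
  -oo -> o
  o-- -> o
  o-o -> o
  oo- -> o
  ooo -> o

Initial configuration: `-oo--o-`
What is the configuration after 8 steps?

-oooooo

-ooo-oo
-oooooo
-oooooo  (fixed point — unchanged through step 8)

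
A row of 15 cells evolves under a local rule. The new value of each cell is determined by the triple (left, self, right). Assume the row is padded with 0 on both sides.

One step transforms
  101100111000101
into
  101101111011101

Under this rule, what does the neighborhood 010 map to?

1

At position 0 the neighborhood is 010; the next row has 1 there.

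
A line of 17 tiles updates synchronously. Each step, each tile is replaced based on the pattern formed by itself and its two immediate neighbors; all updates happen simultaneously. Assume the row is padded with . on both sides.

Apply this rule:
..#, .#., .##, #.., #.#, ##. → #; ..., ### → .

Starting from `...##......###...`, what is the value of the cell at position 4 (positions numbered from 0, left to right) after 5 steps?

..####....##.##..
.##..##..#######.
##########.....##
#........##...###
##......####.##.#
position 4 holds .

.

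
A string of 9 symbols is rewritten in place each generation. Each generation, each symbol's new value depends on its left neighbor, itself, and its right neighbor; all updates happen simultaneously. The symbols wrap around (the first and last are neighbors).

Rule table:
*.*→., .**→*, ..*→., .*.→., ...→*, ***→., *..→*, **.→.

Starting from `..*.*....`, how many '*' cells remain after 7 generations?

*....****
.***.*...
.*....***
..***.*..
*.*....**
...***.*.
**.*....*
count of *: 4

4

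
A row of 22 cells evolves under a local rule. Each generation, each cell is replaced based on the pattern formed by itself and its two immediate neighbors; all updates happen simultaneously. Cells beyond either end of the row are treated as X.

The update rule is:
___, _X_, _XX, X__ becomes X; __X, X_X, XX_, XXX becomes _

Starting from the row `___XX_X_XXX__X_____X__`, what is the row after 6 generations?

___XX_X_XX_X_X_____X__

generation 1: XX_X__X_X__X_XXXXX_XX_
generation 2: ___XX_X_XX_X_X_____X__
generation 3: XX_X__X_X__X_XXXXX_XX_  (repeats generation 1; period 2)
generation 6: ___XX_X_XX_X_X_____X__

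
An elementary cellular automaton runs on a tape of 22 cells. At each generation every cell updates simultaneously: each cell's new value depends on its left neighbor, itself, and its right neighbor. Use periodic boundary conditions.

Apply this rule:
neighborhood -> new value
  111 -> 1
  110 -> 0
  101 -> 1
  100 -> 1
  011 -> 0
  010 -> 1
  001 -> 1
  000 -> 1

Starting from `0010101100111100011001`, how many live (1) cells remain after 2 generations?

1111110011011011100111
1111101100100101011011
count of 1: 14

14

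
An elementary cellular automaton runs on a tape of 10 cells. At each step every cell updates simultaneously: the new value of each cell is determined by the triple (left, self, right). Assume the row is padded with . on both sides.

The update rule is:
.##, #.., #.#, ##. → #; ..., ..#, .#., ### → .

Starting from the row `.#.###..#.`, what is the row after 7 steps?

step 1: ..##.##..#
step 2: ..######..
step 3: ..#....##.
step 4: ...#...###
step 5: ....#..#.#
step 6: .....#..#.
step 7: ......#..#

......#..#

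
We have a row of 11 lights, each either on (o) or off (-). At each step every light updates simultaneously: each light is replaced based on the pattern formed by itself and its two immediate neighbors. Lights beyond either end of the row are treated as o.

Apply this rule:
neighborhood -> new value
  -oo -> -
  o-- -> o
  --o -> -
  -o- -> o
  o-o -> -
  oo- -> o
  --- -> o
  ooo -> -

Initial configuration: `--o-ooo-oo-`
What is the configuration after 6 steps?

o-o---o--o-
o-ooo-oo-o-
o---o--o-o-
ooo-oo-o-o-
--o--o-o-o-
o-oo-o-o-o-

o-oo-o-o-o-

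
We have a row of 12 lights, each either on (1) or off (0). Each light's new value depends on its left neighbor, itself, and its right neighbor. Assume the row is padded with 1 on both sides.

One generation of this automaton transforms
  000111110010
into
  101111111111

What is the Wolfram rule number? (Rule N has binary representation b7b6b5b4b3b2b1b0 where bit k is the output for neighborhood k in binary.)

254

position 4: 111 → 1  (bit 7 = 1)
position 7: 110 → 1  (bit 6 = 1)
position 11: 101 → 1  (bit 5 = 1)
position 0: 100 → 1  (bit 4 = 1)
position 3: 011 → 1  (bit 3 = 1)
position 10: 010 → 1  (bit 2 = 1)
position 2: 001 → 1  (bit 1 = 1)
position 1: 000 → 0  (bit 0 = 0)
bits b7..b0 = 11111110 = 254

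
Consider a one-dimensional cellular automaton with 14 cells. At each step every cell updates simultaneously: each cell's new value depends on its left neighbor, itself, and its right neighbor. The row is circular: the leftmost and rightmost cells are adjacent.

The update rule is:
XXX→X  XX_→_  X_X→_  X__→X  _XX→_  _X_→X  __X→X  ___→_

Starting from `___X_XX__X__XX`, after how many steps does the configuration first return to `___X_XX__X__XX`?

X_XX___XXXXX__
X___X_X_XXX_XX
_X_XX_X__X___X
_X____XXXXX_XX
_XX__X_XXX____
X__XXX__X_X___
XXX_X_XXX_XX_X
XX__X__X______
__XXXXXXX____X
XX_XXXXX_X__XX
X___XXX__XXX_X
_X_X_X_XX_X___
XX_X_X____XX__
___X_XX__X__XX

14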